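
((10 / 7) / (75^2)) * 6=0.00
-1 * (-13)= 13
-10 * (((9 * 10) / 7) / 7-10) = 4000 / 49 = 81.63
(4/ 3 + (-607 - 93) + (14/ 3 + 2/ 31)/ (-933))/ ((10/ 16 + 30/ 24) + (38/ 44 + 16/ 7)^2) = -2875472412736/ 48537277065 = -59.24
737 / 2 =368.50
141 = 141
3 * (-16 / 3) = -16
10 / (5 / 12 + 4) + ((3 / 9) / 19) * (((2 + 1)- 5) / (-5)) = 34306 / 15105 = 2.27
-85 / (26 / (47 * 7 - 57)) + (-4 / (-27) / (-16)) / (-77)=-96132947 / 108108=-889.23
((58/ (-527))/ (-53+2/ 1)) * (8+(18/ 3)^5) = 451472/ 26877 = 16.80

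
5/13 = 0.38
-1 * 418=-418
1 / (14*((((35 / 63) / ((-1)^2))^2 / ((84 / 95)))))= 0.20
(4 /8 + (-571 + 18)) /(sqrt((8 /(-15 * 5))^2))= -82875 /16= -5179.69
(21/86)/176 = 21/15136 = 0.00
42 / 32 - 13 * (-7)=1477 / 16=92.31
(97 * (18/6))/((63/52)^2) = 262288/1323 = 198.25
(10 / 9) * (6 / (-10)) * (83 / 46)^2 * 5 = -34445 / 3174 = -10.85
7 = 7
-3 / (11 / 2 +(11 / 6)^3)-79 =-199649 / 2519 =-79.26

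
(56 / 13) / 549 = 0.01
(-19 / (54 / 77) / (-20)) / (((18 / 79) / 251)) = 29009827 / 19440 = 1492.28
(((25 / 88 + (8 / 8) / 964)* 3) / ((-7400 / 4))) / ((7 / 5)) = -18141 / 54928720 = -0.00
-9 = -9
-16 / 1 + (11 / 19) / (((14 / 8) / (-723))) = -33940 / 133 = -255.19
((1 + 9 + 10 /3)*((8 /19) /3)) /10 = 32 /171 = 0.19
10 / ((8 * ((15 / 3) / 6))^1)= 3 / 2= 1.50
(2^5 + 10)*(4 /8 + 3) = 147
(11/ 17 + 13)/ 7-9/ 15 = 803/ 595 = 1.35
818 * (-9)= -7362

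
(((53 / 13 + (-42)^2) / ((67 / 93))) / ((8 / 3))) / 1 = 6412815 / 6968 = 920.32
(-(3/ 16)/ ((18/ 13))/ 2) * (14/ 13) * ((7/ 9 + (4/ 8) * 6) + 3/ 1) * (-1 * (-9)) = -427/ 96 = -4.45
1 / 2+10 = 21 / 2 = 10.50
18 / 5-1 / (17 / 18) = 216 / 85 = 2.54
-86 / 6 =-43 / 3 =-14.33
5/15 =1/3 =0.33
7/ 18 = 0.39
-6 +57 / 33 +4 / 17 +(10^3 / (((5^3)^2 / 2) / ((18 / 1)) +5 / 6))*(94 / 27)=6970685 / 1756491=3.97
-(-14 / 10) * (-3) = -21 / 5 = -4.20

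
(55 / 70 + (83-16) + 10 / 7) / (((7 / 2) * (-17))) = -57 / 49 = -1.16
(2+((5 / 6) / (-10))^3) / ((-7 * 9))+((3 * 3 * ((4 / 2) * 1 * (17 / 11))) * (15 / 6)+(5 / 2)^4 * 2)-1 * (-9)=187575491 / 1197504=156.64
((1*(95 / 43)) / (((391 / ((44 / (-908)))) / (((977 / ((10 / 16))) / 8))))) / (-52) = 204193 / 198460652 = 0.00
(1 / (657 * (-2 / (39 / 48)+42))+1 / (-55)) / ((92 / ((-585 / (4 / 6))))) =13142337 / 75944528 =0.17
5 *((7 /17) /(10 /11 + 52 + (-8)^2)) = 385 /21862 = 0.02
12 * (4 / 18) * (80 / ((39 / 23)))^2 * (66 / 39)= 595865600 / 59319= 10045.11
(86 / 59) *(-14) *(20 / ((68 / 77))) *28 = -12979120 / 1003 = -12940.30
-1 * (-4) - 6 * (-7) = 46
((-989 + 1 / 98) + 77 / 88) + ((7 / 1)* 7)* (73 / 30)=-5109023 / 5880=-868.88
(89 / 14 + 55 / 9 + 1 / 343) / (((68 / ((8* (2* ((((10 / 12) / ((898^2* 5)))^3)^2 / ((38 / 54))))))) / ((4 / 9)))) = 76997 / 533029754199427070785629569064538679159783424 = 0.00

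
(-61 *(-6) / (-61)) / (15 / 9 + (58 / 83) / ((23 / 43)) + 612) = -34362 / 3521951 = -0.01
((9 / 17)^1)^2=81 / 289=0.28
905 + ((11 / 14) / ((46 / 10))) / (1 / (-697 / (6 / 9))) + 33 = 489067 / 644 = 759.42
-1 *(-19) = 19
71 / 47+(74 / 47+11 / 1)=662 / 47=14.09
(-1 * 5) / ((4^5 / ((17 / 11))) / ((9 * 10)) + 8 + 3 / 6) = -7650 / 24269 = -0.32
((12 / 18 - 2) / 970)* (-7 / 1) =14 / 1455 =0.01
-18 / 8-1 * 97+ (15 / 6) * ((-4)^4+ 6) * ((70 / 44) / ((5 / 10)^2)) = 179033 / 44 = 4068.93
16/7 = 2.29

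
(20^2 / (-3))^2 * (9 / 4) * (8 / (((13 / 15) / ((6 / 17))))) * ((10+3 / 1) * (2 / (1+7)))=7200000 / 17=423529.41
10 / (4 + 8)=0.83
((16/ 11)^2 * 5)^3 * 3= 6291456000/ 1771561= 3551.36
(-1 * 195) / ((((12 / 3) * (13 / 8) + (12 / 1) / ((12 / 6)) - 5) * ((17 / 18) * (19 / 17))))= -468 / 19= -24.63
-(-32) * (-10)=-320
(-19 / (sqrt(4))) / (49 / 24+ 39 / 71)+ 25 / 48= -666649 / 211920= -3.15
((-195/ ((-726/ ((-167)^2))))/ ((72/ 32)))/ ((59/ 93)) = 112392670/ 21417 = 5247.83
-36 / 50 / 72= -1 / 100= -0.01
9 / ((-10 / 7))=-63 / 10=-6.30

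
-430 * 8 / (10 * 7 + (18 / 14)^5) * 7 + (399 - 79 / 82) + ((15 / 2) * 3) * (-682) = -1547526040809 / 101314198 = -15274.52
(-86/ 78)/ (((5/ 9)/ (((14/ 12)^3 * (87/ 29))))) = -14749/ 1560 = -9.45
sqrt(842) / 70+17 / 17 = sqrt(842) / 70+1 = 1.41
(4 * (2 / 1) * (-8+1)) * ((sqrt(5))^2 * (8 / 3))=-2240 / 3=-746.67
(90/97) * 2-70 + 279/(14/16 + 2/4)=143794/1067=134.76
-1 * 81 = -81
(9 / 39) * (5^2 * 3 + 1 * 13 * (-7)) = -48 / 13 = -3.69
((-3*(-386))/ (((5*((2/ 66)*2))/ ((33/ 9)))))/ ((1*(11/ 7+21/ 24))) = 3923304/ 685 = 5727.45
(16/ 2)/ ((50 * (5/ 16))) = 0.51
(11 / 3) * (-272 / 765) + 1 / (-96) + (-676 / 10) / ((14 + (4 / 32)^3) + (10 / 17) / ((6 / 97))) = -11110871287 / 2652216480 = -4.19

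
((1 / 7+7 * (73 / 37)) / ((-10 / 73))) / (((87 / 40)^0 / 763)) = -14378299 / 185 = -77720.54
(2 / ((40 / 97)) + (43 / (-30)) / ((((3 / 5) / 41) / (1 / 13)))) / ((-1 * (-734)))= -6281 / 1717560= -0.00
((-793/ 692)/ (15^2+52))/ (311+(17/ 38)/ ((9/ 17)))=-135603/ 10221645142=-0.00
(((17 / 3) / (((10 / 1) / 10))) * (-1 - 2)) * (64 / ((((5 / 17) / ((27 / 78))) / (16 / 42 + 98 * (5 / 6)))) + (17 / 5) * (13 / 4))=-38310707 / 364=-105249.20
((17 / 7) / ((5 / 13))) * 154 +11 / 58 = 282051 / 290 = 972.59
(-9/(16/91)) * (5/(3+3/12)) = -78.75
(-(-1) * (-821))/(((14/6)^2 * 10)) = -7389/490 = -15.08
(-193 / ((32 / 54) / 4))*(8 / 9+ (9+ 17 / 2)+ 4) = -233337 / 8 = -29167.12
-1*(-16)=16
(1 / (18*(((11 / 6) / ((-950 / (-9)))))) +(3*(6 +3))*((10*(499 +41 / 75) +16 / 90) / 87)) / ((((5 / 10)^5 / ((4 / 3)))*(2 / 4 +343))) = 17127561728 / 88756965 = 192.97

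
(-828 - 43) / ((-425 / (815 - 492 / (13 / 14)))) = 248369 / 425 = 584.40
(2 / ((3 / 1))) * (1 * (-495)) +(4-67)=-393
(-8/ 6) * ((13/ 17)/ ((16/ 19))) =-247/ 204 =-1.21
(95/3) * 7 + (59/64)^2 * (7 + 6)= 2859599/12288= 232.71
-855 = -855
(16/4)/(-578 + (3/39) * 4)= -26/3755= -0.01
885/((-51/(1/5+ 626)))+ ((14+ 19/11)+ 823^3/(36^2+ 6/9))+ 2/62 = 9449783981307/22550330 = 419053.02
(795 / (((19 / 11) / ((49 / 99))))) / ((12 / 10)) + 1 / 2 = 32548 / 171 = 190.34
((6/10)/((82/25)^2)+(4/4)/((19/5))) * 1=0.32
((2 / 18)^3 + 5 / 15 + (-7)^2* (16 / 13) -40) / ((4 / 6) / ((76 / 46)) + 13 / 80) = 297354560 / 8153379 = 36.47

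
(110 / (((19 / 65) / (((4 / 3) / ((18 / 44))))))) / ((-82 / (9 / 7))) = -314600 / 16359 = -19.23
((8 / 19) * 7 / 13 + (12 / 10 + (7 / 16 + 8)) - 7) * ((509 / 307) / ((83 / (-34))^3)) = -141533080049 / 433580364230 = -0.33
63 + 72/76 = 1215/19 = 63.95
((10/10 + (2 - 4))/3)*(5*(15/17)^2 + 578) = -168167/867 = -193.96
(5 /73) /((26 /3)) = 15 /1898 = 0.01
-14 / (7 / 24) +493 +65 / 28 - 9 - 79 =10061 / 28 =359.32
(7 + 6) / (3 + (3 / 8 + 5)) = 104 / 67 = 1.55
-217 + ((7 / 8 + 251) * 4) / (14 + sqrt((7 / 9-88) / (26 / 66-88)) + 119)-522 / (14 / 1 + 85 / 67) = -25487741764685 / 104624298284-14105 * sqrt(1528395) / 306816124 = -243.67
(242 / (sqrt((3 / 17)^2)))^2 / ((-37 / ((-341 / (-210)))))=-2885711818 / 34965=-82531.44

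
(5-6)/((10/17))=-17/10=-1.70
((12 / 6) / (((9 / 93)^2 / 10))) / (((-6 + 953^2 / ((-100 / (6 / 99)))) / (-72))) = 253704000 / 918109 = 276.33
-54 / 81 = -2 / 3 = -0.67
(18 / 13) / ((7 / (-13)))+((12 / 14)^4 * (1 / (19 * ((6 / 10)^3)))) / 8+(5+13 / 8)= 1485359 / 364952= 4.07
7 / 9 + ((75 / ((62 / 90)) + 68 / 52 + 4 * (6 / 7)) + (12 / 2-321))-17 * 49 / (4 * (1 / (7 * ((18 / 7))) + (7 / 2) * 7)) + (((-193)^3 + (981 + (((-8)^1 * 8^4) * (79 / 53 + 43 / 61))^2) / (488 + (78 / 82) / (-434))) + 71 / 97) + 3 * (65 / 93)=277697009150629152079161913 / 81280712686299461244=3416517.89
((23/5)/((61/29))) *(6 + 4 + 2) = 8004/305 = 26.24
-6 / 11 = -0.55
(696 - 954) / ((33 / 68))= -5848 / 11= -531.64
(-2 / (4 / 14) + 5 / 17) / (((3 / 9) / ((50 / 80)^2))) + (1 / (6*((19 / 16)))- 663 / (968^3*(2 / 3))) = -13567211309837 / 1757842031616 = -7.72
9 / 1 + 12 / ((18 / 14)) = 55 / 3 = 18.33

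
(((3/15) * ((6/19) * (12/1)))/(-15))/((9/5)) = -0.03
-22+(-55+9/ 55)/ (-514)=-309462/ 14135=-21.89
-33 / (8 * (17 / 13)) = -3.15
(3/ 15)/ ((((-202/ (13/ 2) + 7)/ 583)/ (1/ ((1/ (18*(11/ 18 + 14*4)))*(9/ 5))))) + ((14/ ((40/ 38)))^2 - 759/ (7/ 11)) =-7409204609/ 1971900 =-3757.39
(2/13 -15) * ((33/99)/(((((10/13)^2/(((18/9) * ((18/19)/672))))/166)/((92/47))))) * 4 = -4789681/156275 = -30.65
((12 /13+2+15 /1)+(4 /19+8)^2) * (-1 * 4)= -1601924 /4693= -341.34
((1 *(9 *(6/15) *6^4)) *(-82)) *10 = -3825792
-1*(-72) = 72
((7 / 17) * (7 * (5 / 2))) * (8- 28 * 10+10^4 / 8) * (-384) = -46005120 / 17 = -2706183.53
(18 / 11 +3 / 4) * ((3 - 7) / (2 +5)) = -15 / 11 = -1.36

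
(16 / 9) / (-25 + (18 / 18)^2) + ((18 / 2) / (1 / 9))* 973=2127949 / 27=78812.93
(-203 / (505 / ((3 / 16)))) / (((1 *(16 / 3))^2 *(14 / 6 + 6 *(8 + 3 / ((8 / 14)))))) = -16443 / 507811840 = -0.00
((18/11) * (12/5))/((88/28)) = 756/605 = 1.25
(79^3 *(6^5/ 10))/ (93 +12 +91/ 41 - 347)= -26198120304/ 16385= -1598908.78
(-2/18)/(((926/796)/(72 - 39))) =-4378/1389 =-3.15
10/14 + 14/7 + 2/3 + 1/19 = 1370/399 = 3.43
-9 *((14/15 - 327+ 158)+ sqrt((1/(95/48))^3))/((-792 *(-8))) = 2521/10560 - 3 *sqrt(285)/99275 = 0.24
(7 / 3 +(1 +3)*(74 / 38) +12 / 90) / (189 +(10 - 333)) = -2923 / 38190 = -0.08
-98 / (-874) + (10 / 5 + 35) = 16218 / 437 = 37.11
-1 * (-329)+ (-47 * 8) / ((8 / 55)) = -2256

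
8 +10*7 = 78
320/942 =160/471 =0.34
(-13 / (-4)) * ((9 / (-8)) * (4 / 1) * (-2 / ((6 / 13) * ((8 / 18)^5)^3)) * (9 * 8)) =939481235747883387 / 1073741824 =874960083.28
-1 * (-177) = 177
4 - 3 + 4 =5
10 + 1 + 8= 19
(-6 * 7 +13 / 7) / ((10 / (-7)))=281 / 10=28.10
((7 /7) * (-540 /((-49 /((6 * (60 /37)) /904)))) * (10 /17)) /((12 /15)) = 303750 /3482773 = 0.09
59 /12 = 4.92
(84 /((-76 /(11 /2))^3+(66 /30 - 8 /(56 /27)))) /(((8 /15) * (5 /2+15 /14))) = -1369599 /81993652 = -0.02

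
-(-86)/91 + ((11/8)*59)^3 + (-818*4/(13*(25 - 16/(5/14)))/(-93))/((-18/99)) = 20821035323887/38997504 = 533906.87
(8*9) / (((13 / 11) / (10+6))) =12672 / 13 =974.77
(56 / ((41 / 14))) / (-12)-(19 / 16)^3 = -3.27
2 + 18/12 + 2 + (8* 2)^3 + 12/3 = 8211/2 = 4105.50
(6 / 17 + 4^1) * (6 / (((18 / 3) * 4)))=37 / 34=1.09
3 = 3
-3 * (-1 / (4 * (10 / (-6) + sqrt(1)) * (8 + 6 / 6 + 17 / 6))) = -27 / 284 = -0.10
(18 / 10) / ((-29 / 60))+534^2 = 8269416 / 29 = 285152.28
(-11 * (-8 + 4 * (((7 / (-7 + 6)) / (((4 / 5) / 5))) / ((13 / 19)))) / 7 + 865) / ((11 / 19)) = 2210.04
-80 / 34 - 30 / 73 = -3430 / 1241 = -2.76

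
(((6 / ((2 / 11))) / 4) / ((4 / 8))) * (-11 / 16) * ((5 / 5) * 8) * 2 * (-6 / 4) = 1089 / 4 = 272.25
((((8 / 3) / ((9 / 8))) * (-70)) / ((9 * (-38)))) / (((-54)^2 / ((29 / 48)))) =1015 / 10097379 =0.00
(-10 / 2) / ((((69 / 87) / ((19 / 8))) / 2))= -2755 / 92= -29.95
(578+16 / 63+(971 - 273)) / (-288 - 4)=-4.37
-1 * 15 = -15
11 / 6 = 1.83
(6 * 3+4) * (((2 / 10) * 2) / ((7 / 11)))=484 / 35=13.83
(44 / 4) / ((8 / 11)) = 121 / 8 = 15.12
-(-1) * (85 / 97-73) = -6996 / 97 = -72.12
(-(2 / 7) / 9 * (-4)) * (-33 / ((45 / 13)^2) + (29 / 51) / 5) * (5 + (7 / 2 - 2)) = -1575496 / 722925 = -2.18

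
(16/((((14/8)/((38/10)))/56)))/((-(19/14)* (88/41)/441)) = -16200576/55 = -294555.93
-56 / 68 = -14 / 17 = -0.82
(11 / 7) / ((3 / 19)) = 209 / 21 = 9.95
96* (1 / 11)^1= 8.73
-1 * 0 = 0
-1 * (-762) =762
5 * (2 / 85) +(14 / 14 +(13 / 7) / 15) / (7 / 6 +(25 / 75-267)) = 0.11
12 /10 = 6 /5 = 1.20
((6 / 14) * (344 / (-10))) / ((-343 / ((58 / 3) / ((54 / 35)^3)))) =31175 / 137781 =0.23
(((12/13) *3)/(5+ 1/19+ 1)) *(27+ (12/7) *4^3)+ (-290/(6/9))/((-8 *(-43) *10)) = 449446089/7199920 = 62.42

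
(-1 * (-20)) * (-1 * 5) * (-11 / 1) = 1100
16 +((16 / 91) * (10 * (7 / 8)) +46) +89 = 1983 / 13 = 152.54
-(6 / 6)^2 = -1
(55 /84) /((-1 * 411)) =-0.00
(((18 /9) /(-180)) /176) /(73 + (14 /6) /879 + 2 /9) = -293 /339845440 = -0.00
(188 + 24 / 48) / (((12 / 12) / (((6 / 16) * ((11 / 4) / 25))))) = 12441 / 1600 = 7.78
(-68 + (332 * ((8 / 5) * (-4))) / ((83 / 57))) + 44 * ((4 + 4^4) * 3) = 163964 / 5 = 32792.80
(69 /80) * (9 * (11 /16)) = 6831 /1280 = 5.34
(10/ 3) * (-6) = -20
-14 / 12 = -7 / 6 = -1.17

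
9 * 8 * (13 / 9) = 104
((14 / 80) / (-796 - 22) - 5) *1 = -163607 / 32720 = -5.00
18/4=9/2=4.50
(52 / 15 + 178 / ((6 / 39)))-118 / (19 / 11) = 311263 / 285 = 1092.15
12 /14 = 6 /7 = 0.86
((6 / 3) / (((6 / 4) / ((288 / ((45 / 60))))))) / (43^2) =512 / 1849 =0.28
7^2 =49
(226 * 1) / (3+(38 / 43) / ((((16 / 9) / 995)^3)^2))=81520492544 / 9798218998151261122427307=0.00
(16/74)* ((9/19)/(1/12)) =864/703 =1.23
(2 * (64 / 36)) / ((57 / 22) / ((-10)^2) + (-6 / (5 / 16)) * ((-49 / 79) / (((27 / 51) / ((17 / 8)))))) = 5561600 / 74810607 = 0.07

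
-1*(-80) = 80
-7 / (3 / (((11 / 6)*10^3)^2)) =-211750000 / 27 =-7842592.59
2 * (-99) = -198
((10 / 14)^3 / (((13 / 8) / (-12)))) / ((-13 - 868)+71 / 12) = 144000 / 46823959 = 0.00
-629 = -629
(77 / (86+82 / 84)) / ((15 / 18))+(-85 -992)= -19652001 / 18265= -1075.94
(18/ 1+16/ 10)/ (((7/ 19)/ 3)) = 798/ 5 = 159.60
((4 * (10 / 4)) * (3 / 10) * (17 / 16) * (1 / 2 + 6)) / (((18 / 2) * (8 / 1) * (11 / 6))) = 221 / 1408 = 0.16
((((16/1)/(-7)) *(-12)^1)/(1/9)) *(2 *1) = 3456/7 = 493.71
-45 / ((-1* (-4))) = -45 / 4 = -11.25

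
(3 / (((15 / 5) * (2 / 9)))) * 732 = 3294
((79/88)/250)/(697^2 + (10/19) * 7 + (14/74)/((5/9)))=55537/7513584240800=0.00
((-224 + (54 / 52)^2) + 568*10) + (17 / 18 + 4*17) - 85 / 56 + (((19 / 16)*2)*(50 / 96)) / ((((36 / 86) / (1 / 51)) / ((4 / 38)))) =1151920491901 / 208510848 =5524.51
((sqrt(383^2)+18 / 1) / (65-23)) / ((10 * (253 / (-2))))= -401 / 53130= -0.01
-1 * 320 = -320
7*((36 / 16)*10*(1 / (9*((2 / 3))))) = 105 / 4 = 26.25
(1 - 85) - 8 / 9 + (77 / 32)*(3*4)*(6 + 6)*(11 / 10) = 53327 / 180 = 296.26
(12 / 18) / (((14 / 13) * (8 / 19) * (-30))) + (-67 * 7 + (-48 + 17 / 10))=-2597359 / 5040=-515.35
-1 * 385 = -385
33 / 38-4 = -119 / 38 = -3.13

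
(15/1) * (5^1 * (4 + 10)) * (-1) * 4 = -4200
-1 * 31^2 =-961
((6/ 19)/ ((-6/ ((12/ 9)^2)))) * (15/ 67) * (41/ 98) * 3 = -1640/ 62377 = -0.03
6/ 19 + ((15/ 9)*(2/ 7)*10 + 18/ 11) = 29468/ 4389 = 6.71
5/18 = 0.28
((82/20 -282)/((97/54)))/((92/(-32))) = 600264/11155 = 53.81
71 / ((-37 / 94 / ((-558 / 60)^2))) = -28861713 / 1850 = -15600.93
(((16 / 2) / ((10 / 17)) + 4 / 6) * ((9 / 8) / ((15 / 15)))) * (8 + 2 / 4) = 5457 / 40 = 136.42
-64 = -64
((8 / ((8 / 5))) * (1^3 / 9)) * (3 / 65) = 1 / 39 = 0.03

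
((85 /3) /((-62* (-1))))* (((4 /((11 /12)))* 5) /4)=850 /341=2.49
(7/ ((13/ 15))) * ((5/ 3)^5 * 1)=109375/ 1053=103.87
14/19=0.74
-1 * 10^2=-100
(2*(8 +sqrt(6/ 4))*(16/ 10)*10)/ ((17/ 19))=304*sqrt(6)/ 17 +4864/ 17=329.92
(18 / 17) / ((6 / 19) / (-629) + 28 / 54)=170829 / 83576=2.04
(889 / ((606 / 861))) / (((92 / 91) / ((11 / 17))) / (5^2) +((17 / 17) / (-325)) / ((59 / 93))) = 75342452185 / 3438646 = 21910.50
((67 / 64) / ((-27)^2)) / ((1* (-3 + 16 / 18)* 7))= -67 / 689472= -0.00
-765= -765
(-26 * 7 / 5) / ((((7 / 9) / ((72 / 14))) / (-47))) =395928 / 35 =11312.23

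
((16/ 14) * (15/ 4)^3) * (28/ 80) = 675/ 32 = 21.09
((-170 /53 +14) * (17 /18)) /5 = 2.04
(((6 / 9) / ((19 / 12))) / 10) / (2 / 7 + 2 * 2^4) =14 / 10735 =0.00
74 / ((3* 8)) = 3.08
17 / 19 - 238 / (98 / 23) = -7310 / 133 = -54.96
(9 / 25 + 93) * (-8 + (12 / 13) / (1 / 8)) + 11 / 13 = -18397 / 325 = -56.61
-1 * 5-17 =-22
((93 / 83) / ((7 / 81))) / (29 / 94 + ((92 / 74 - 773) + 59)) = -0.02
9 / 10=0.90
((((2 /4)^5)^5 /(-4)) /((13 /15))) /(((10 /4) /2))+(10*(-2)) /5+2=-872415235 /436207616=-2.00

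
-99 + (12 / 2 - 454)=-547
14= 14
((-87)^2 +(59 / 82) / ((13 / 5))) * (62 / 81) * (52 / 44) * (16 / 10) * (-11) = -2001074552 / 16605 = -120510.36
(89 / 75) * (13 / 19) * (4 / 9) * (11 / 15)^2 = 559988 / 2885625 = 0.19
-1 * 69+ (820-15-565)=171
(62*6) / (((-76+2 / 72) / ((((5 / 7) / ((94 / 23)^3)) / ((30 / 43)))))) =-145967499 / 1987691335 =-0.07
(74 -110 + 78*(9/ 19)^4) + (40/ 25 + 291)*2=360420256/ 651605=553.13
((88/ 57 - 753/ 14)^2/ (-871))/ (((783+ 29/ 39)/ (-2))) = 1737972721/ 217354153548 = 0.01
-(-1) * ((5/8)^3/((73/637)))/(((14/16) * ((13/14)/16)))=6125/146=41.95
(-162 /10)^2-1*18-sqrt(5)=6111 /25-sqrt(5)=242.20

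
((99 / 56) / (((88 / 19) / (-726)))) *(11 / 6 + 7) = -1096623 / 448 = -2447.82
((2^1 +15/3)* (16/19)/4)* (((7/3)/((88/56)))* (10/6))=6860/1881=3.65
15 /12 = 5 /4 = 1.25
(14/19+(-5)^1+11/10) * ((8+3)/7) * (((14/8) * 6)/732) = -6611/92720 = -0.07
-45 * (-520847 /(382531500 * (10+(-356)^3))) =-6593 /4854868779800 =-0.00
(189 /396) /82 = 21 /3608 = 0.01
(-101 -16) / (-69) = 39 / 23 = 1.70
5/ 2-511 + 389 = -239/ 2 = -119.50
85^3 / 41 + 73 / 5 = 3073618 / 205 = 14993.26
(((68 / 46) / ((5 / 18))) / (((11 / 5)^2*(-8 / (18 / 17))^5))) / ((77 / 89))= -236491245 / 4581836444416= -0.00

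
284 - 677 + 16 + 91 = -286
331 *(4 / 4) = 331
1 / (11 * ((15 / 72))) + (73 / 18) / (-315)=26413 / 62370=0.42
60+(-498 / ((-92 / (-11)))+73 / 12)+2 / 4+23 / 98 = 98381 / 13524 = 7.27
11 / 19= 0.58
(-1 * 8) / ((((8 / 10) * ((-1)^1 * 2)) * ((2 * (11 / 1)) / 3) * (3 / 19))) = 95 / 22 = 4.32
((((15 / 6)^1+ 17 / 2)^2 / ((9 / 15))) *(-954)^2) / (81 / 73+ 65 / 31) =103837788945 / 1814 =57242441.54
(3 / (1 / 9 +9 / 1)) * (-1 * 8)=-108 / 41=-2.63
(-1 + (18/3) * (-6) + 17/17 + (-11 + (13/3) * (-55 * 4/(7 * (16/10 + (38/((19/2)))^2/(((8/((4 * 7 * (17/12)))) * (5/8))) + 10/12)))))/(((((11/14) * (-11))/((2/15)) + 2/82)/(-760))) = -162711163360/288695947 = -563.61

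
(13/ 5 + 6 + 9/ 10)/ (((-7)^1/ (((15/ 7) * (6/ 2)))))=-8.72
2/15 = 0.13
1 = 1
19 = 19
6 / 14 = 3 / 7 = 0.43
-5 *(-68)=340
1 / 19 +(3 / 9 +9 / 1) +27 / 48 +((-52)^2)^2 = 6668202865 / 912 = 7311625.95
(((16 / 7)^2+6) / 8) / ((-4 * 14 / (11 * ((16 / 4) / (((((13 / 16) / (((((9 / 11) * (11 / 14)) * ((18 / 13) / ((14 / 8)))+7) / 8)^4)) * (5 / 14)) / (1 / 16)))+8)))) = -4105317393090971805 / 1718371657760063488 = -2.39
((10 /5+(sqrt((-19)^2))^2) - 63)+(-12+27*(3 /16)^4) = 18876555 /65536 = 288.03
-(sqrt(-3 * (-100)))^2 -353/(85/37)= -38561/85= -453.66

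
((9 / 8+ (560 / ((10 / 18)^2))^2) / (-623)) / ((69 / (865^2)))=-6568514607171 / 114632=-57300881.14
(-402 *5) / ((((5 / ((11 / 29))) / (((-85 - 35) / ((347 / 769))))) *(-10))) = -40806216 / 10063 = -4055.07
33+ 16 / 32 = 67 / 2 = 33.50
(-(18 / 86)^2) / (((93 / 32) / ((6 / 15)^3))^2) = -0.00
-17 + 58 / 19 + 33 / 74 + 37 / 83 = -1523567 / 116698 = -13.06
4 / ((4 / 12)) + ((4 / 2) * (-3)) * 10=-48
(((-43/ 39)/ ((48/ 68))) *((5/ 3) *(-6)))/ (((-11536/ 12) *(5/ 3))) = -731/ 74984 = -0.01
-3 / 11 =-0.27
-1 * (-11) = 11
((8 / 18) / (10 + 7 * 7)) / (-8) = -1 / 1062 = -0.00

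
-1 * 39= -39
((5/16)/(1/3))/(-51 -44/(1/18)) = -5/4496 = -0.00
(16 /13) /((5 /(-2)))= -0.49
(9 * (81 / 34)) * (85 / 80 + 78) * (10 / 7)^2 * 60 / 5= 69163875 / 1666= 41514.93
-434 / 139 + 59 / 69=-21745 / 9591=-2.27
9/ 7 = 1.29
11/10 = 1.10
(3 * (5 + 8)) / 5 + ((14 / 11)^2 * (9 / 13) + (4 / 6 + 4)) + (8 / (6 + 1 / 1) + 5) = 3258862 / 165165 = 19.73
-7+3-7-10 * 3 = -41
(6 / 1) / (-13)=-6 / 13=-0.46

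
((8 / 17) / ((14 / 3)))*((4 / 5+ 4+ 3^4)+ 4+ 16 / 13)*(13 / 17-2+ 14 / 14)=-284016 / 131495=-2.16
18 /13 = 1.38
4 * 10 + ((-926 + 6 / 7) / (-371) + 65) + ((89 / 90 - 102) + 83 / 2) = 5607479 / 116865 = 47.98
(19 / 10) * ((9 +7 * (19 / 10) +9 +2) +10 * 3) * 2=12027 / 50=240.54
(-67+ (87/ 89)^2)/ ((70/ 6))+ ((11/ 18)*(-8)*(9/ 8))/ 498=-223740847/ 39446580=-5.67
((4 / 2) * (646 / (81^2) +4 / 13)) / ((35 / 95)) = 1316396 / 597051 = 2.20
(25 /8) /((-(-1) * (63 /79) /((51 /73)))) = 33575 /12264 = 2.74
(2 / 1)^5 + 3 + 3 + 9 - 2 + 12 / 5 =237 / 5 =47.40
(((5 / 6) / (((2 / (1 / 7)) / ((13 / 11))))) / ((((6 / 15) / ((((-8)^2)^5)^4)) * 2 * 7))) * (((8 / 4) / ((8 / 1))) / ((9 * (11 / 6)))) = 13499971832190551834179290455972249600 / 53361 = 252993231614672735409368100000000.00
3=3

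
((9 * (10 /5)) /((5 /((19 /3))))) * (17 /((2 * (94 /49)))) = 47481 /470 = 101.02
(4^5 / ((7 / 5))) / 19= 5120 / 133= 38.50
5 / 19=0.26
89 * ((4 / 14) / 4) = 6.36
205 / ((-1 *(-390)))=41 / 78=0.53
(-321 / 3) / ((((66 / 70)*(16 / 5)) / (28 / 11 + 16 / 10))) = -71155 / 484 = -147.01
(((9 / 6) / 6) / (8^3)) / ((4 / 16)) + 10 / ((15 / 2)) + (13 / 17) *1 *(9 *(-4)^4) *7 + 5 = 322209331 / 26112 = 12339.51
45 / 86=0.52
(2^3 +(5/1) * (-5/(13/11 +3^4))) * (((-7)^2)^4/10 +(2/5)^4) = 5013215292249/1130000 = 4436473.71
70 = 70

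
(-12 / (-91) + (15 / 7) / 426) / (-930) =-1769 / 12017460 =-0.00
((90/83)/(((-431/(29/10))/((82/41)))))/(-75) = 174/894325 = 0.00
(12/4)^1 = 3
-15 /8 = -1.88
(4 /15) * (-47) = -188 /15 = -12.53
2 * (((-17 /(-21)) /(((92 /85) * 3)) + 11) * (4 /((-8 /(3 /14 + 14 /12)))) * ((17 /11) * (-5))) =160720465 /1338876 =120.04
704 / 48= 44 / 3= 14.67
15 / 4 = 3.75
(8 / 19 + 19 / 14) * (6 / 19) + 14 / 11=50987 / 27797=1.83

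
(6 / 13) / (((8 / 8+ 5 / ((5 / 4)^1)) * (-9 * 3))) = -2 / 585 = -0.00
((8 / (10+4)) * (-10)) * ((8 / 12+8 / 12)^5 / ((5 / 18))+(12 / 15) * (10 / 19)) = -319936 / 3591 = -89.09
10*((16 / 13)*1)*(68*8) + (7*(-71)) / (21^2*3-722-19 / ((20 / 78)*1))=458549150 / 68497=6694.44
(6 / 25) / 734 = 3 / 9175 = 0.00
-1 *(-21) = 21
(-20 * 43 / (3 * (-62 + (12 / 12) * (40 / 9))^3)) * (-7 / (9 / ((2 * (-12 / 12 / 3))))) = 1935 / 2481997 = 0.00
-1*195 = -195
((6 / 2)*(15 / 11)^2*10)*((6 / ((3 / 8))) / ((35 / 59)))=1274400 / 847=1504.60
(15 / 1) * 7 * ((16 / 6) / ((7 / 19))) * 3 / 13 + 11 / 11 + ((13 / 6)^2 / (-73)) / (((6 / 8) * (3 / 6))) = 4515109 / 25623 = 176.21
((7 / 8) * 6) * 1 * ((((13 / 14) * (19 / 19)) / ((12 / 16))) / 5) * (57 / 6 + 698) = 3679 / 4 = 919.75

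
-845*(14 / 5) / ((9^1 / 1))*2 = -4732 / 9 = -525.78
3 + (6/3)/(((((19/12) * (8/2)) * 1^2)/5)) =87/19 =4.58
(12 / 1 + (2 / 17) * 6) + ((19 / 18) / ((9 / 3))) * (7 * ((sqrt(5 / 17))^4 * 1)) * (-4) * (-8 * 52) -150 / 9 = 2735494 / 7803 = 350.57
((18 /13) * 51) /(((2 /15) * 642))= 2295 /2782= 0.82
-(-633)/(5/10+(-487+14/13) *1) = -5486/4207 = -1.30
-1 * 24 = -24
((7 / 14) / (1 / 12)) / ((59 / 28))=168 / 59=2.85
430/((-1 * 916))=-215/458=-0.47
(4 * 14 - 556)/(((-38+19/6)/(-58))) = -832.54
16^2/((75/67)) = 17152/75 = 228.69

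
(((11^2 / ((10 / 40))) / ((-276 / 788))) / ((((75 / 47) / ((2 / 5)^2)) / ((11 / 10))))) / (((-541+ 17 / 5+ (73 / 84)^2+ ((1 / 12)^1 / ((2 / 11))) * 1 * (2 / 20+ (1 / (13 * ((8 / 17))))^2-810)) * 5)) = 418008268181504 / 12452212043590625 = 0.03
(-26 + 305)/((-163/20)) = -5580/163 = -34.23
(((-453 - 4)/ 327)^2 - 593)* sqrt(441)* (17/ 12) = -1880201428/ 106929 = -17583.64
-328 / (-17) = 328 / 17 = 19.29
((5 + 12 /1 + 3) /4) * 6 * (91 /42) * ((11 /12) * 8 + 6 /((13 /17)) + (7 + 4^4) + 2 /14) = 379910 /21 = 18090.95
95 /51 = 1.86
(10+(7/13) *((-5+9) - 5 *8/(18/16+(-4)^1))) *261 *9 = 13798026/299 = 46147.24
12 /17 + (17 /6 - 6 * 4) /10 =-1439 /1020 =-1.41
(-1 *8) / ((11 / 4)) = -32 / 11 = -2.91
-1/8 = -0.12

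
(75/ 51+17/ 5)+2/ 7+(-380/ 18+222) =1103372/ 5355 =206.05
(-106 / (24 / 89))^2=22250089 / 144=154514.51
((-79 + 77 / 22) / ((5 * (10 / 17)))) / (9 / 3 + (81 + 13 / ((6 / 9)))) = -2567 / 10350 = -0.25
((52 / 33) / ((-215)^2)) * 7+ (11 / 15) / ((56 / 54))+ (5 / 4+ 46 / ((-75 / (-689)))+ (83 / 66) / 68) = 11210030479 / 26403720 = 424.56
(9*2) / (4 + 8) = 3 / 2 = 1.50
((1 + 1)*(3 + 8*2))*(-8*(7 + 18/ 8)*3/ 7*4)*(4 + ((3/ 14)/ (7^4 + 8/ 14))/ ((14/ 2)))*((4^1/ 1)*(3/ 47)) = -190603456416/ 38715733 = -4923.15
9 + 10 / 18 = 86 / 9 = 9.56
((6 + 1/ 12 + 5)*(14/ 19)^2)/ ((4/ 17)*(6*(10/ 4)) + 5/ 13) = 75803/ 49305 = 1.54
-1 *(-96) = 96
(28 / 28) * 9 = 9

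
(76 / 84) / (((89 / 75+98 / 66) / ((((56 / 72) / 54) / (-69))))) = -275 / 3889944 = -0.00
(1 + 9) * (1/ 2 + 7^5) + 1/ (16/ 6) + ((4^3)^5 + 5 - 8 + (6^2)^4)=8604716099/ 8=1075589512.38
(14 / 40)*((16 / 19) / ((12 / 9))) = 0.22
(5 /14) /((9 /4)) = 10 /63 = 0.16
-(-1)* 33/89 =33/89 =0.37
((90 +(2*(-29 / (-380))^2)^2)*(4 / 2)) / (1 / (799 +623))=333570134476791 / 1303210000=255960.39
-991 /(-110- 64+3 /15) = 4955 /869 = 5.70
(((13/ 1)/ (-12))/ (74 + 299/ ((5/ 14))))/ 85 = -13/ 929424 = -0.00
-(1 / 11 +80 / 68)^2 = -56169 / 34969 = -1.61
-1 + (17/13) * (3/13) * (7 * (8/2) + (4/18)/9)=34027/4563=7.46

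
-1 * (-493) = 493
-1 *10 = -10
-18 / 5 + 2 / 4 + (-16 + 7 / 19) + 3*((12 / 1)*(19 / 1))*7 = 906161 / 190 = 4769.27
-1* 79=-79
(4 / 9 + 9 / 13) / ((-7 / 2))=-38 / 117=-0.32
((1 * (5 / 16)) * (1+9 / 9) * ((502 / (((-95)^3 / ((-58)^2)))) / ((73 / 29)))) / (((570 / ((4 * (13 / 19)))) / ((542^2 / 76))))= -9.08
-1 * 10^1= -10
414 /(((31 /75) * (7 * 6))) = 5175 /217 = 23.85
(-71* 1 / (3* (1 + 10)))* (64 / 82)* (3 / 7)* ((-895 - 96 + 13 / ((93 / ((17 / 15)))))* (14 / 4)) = 2495.78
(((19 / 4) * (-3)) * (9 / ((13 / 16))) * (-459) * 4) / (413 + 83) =235467 / 403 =584.29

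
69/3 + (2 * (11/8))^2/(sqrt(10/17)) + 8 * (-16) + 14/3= -301/3 + 121 * sqrt(170)/160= -90.47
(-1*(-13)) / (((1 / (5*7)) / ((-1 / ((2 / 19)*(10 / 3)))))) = -5187 / 4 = -1296.75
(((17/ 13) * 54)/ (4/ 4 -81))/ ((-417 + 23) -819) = 0.00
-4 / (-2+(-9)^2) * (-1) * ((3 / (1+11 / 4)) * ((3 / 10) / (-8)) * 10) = -6 / 395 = -0.02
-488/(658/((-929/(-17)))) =-226676/5593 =-40.53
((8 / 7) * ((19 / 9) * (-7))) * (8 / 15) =-1216 / 135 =-9.01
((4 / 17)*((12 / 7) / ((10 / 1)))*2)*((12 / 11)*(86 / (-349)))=-49536 / 2284205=-0.02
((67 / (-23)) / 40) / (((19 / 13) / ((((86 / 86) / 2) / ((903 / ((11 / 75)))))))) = -9581 / 2367666000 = -0.00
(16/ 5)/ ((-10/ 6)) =-48/ 25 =-1.92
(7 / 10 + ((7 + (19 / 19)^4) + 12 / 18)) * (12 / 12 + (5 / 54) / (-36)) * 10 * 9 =544859 / 648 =840.83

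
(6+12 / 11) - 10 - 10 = -142 / 11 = -12.91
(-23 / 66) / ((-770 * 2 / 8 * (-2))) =-23 / 25410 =-0.00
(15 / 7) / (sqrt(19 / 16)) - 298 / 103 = -298 / 103 + 60*sqrt(19) / 133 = -0.93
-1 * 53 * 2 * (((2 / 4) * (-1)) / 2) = 53 / 2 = 26.50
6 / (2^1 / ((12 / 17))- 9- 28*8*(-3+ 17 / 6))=36 / 187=0.19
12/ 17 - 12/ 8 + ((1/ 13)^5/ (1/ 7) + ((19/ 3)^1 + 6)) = 437012575/ 37871886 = 11.54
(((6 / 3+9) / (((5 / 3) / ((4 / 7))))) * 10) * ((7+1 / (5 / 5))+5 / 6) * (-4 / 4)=-2332 / 7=-333.14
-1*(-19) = 19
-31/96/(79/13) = -403/7584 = -0.05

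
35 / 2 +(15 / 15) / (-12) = 209 / 12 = 17.42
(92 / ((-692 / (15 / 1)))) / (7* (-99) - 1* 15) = 0.00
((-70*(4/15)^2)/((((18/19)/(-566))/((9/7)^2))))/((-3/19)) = -31135.39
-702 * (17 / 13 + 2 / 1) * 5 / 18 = -645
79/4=19.75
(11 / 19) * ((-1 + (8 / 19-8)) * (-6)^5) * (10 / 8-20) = -261419400 / 361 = -724153.46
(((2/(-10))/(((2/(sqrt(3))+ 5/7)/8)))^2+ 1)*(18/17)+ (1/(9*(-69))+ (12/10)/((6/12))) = 41858178349/3864125925 - 4741632*sqrt(3)/1244485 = 4.23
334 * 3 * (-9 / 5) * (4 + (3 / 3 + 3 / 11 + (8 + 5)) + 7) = -2507004 / 55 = -45581.89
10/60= 1/6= 0.17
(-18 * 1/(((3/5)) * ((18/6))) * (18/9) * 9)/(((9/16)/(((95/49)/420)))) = -1520/1029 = -1.48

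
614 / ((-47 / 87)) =-53418 / 47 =-1136.55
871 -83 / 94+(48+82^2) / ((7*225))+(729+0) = 237385843 / 148050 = 1603.42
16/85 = 0.19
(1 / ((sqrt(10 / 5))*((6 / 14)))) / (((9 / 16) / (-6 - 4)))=-560*sqrt(2) / 27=-29.33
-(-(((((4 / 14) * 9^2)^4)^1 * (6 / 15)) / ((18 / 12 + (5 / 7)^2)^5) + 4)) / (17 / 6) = 31151301317030616 / 25220288864345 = 1235.17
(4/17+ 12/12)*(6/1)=126/17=7.41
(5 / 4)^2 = 25 / 16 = 1.56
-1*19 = -19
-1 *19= -19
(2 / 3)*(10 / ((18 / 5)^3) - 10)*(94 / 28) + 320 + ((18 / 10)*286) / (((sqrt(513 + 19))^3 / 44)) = 14157*sqrt(133) / 88445 + 18254375 / 61236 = 299.94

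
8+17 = 25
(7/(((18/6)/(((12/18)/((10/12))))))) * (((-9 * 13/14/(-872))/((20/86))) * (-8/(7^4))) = -1677/6542725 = -0.00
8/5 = 1.60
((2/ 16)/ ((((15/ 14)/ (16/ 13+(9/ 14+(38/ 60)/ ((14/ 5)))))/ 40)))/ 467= 2293/ 109278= 0.02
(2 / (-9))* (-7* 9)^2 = -882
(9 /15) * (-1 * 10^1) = -6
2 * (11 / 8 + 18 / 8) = 29 / 4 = 7.25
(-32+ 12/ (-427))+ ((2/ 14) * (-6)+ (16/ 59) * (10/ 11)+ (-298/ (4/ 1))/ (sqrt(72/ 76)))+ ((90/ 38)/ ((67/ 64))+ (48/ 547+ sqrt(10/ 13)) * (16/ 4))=-103.06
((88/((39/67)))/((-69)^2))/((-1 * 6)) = -2948/557037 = -0.01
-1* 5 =-5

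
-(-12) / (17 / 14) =168 / 17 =9.88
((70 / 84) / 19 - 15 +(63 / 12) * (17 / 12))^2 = 47018449 / 831744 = 56.53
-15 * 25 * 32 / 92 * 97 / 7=-291000 / 161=-1807.45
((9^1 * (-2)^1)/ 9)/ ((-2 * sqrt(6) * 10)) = sqrt(6)/ 60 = 0.04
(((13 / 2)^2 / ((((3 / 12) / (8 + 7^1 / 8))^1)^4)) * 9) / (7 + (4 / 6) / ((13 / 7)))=1507395505239 / 18368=82066392.92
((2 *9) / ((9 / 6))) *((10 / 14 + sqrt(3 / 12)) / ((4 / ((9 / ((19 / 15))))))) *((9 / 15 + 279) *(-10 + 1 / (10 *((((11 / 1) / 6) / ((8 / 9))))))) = -526820922 / 7315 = -72019.26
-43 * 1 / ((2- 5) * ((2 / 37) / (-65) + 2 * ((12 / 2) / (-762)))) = -13133705 / 15192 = -864.51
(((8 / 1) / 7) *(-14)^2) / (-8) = -28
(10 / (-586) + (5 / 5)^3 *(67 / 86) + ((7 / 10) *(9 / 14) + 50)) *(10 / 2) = 12904401 / 50396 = 256.06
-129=-129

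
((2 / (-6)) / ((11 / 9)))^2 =9 / 121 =0.07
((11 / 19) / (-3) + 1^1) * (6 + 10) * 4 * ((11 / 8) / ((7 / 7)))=4048 / 57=71.02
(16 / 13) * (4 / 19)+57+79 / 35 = 514518 / 8645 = 59.52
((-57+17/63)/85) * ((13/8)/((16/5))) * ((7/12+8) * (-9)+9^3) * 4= -20187739/22848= -883.57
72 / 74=36 / 37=0.97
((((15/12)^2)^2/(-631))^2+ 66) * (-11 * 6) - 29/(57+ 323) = -5399180380057183/1239459266560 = -4356.08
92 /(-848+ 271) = -92 /577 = -0.16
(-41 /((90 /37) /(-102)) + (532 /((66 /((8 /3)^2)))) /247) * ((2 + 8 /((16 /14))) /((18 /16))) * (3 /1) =41267.97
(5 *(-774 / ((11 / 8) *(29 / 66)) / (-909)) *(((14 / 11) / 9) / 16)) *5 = 0.31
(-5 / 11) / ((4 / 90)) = -225 / 22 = -10.23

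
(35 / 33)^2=1225 / 1089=1.12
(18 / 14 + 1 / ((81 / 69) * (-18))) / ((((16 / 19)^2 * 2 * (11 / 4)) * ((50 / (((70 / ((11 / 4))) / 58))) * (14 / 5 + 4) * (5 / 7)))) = 967841 / 1686769920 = 0.00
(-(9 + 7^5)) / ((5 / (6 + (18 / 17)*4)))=-2925984 / 85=-34423.34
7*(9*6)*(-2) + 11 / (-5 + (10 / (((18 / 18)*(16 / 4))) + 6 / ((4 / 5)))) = -3769 / 5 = -753.80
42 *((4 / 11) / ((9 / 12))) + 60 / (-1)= -436 / 11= -39.64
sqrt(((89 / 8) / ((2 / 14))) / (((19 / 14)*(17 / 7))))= 7*sqrt(201229) / 646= 4.86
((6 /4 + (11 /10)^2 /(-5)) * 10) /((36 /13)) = 8177 /1800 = 4.54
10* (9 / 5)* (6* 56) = 6048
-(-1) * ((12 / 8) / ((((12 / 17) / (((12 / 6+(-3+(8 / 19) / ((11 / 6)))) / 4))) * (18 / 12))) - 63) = -634753 / 10032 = -63.27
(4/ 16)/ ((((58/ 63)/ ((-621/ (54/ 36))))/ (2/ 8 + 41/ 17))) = -2360421/ 7888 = -299.24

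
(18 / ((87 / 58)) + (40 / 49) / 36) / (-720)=-2651 / 158760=-0.02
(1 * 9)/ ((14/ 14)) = 9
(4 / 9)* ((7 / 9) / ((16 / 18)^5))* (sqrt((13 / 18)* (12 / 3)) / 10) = 1701* sqrt(26) / 81920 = 0.11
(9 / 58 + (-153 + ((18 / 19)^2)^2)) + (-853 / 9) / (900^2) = -4188862946515577 / 27551162610000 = -152.04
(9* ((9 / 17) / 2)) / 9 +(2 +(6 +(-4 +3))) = 247 / 34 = 7.26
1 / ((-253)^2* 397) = 1 / 25411573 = 0.00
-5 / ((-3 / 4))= 20 / 3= 6.67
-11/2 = -5.50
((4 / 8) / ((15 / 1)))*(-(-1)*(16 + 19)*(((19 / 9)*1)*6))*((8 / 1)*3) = 1064 / 3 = 354.67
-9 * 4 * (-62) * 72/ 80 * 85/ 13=170748/ 13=13134.46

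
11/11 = 1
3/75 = 1/25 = 0.04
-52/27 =-1.93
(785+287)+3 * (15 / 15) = 1075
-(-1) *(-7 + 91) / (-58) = -42 / 29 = -1.45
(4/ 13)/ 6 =2/ 39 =0.05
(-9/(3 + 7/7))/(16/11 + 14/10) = -495/628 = -0.79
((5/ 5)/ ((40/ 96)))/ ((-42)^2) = 1/ 735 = 0.00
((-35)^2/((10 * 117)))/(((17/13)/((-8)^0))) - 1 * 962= -294127/306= -961.20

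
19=19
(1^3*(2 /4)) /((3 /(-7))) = -7 /6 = -1.17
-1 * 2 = -2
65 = 65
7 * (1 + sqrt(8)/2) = 7 + 7 * sqrt(2) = 16.90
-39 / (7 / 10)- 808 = -6046 / 7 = -863.71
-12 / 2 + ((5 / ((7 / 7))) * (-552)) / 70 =-45.43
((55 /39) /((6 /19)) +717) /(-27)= -168823 /6318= -26.72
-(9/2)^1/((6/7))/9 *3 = -7/4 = -1.75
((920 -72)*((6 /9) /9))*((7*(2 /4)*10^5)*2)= 1187200000 /27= 43970370.37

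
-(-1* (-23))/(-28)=0.82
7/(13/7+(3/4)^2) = 784/271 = 2.89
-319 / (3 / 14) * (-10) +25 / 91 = 14886.94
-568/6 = -284/3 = -94.67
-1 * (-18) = 18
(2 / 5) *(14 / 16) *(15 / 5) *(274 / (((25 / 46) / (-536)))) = -35467656 / 125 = -283741.25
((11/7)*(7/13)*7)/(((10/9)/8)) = 2772/65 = 42.65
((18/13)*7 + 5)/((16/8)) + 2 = 243/26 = 9.35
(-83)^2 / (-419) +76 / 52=-81596 / 5447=-14.98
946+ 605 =1551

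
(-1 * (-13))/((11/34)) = 442/11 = 40.18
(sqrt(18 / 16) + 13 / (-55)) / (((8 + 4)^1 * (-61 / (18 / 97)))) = 39 / 650870-9 * sqrt(2) / 47336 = -0.00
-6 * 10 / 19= -60 / 19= -3.16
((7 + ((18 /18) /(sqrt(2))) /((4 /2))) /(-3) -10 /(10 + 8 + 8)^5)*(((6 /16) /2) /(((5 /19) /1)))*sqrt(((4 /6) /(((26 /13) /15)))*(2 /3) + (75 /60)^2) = -790111789*sqrt(705) /5703060480 -19*sqrt(1410) /3840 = -3.86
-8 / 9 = -0.89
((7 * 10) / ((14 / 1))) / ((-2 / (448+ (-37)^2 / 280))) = -126809 / 112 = -1132.22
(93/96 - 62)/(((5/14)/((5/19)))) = -13671/304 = -44.97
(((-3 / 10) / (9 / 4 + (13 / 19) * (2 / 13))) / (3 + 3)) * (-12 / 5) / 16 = 57 / 17900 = 0.00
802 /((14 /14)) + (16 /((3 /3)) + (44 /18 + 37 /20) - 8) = 146573 /180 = 814.29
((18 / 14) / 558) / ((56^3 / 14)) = 1 / 5444096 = 0.00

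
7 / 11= 0.64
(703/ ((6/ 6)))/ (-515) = -703/ 515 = -1.37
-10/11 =-0.91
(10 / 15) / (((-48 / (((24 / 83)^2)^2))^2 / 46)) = 1465122816 / 2252292232139041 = 0.00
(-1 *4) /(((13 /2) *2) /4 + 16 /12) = -48 /55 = -0.87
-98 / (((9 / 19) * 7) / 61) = -1802.89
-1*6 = -6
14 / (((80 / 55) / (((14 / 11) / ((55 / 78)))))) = 1911 / 110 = 17.37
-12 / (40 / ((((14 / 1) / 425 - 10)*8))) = 50832 / 2125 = 23.92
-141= -141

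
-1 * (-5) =5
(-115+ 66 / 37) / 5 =-4189 / 185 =-22.64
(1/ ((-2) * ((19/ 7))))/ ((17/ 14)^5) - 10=-271655214/ 26977283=-10.07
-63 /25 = -2.52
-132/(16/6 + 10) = -198/19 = -10.42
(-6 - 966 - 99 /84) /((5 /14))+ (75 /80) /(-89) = -2724.91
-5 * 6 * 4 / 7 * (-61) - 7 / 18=131711 / 126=1045.33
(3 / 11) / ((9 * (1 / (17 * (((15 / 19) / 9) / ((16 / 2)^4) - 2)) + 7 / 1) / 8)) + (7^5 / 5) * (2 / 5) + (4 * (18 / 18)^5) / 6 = 1860909203516 / 1383306725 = 1345.26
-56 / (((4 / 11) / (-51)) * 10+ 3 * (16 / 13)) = -51051 / 3301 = -15.47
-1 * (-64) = 64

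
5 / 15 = 1 / 3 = 0.33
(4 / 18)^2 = 4 / 81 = 0.05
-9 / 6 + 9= 15 / 2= 7.50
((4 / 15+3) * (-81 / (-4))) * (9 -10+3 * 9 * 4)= 141561 / 20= 7078.05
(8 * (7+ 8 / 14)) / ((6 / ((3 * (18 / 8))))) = 68.14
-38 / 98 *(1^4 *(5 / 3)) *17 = -10.99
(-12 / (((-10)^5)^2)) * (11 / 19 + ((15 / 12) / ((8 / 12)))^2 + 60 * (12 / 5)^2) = -6378429 / 15200000000000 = -0.00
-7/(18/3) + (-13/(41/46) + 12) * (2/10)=-2071/1230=-1.68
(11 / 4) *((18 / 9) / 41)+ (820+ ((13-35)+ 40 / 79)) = 5173593 / 6478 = 798.64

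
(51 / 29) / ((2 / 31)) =1581 / 58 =27.26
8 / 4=2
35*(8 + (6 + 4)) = 630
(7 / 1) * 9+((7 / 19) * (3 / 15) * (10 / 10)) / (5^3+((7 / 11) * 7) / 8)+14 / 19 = 66902311 / 1049655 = 63.74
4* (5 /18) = 10 /9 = 1.11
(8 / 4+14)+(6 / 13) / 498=16.00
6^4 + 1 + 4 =1301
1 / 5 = 0.20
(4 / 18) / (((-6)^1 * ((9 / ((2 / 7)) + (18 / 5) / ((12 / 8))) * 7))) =-10 / 64071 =-0.00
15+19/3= 64/3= 21.33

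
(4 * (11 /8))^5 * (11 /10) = 1771561 /320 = 5536.13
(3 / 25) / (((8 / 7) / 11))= 231 / 200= 1.16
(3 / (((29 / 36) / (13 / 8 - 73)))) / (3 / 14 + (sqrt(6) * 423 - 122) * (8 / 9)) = -46014934896 * sqrt(6) / 385147390123 - 13245222627 / 385147390123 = -0.33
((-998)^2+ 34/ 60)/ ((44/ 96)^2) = 4741311.00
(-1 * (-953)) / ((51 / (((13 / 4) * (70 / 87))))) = 433615 / 8874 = 48.86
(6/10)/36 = 1/60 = 0.02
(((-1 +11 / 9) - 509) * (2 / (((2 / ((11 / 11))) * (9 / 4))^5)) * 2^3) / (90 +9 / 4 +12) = -0.04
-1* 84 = -84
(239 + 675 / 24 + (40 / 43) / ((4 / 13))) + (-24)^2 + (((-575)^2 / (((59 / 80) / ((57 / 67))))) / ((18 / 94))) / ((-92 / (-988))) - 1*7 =87261310901953 / 4079496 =21390218.52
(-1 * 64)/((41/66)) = -4224/41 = -103.02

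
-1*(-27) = 27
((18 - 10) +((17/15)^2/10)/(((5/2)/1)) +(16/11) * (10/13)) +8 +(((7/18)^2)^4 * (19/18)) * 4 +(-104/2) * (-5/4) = 364195804494220301/4432090394160000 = 82.17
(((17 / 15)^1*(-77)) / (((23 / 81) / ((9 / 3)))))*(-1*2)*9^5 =108885329.06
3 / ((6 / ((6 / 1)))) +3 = 6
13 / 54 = 0.24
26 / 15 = 1.73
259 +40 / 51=13249 / 51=259.78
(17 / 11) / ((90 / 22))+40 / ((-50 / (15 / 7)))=-421 / 315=-1.34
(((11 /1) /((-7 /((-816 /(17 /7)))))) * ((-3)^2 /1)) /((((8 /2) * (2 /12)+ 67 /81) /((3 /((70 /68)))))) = 3569184 /385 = 9270.61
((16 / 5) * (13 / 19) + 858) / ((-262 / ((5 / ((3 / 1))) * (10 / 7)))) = -58370 / 7467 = -7.82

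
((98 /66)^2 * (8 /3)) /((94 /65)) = 624260 /153549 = 4.07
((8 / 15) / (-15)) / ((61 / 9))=-8 / 1525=-0.01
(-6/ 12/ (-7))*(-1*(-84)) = 6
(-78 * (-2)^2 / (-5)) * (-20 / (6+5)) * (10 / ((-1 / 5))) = 62400 / 11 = 5672.73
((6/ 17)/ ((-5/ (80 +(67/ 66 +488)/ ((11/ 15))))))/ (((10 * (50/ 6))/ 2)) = -325323/ 257125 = -1.27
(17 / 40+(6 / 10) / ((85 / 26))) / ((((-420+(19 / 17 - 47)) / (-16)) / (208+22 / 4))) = 883463 / 198000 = 4.46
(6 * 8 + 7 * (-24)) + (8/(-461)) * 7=-55376/461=-120.12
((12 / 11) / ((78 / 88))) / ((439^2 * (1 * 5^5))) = 16 / 7829290625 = 0.00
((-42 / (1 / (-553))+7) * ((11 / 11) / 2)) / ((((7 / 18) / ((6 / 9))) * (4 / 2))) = 9957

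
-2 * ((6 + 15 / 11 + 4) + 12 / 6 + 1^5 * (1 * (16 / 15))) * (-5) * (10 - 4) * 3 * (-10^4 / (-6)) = 4329090.91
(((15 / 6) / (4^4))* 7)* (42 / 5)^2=3087 / 640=4.82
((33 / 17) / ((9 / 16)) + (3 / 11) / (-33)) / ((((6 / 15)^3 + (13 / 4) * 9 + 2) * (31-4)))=10622500 / 2608722369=0.00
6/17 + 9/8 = 201/136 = 1.48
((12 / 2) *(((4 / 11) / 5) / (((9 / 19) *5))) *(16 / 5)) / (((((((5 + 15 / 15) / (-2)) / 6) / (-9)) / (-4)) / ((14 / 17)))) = -817152 / 23375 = -34.96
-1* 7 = -7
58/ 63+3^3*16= 27274/ 63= 432.92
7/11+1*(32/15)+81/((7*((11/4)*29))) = 97631/33495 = 2.91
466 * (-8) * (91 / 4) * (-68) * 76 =438308416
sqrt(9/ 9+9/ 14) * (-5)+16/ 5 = 16/ 5 - 5 * sqrt(322)/ 14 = -3.21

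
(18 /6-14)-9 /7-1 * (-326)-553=-1675 /7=-239.29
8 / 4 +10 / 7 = 24 / 7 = 3.43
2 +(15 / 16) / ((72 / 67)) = 1103 / 384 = 2.87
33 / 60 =11 / 20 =0.55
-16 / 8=-2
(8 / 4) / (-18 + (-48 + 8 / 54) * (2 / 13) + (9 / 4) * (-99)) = -2808 / 348349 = -0.01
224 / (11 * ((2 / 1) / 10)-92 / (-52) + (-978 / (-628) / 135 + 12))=41146560 / 2935507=14.02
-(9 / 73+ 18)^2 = -1750329 / 5329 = -328.45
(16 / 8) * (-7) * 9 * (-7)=882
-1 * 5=-5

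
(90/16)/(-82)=-45/656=-0.07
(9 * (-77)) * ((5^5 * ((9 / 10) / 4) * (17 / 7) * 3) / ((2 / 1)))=-28400625 / 16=-1775039.06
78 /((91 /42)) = 36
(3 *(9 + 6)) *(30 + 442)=21240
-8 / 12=-2 / 3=-0.67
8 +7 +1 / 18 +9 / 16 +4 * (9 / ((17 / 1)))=17.74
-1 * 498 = -498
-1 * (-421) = 421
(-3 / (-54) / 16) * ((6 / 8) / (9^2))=1 / 31104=0.00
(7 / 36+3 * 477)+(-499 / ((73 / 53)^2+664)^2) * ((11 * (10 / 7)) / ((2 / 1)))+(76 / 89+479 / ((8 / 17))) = 76898739306178862543 / 31388335473320280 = 2449.91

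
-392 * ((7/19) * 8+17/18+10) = -931196/171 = -5445.59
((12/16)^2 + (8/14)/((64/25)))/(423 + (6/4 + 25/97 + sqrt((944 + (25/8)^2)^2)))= 0.00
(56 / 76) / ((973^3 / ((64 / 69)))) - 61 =-10523810215273 / 172521478941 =-61.00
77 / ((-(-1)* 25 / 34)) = 2618 / 25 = 104.72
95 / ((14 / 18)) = 122.14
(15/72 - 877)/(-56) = 21043/1344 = 15.66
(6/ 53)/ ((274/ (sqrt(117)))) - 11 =-11+9*sqrt(13)/ 7261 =-11.00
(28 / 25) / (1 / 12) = 13.44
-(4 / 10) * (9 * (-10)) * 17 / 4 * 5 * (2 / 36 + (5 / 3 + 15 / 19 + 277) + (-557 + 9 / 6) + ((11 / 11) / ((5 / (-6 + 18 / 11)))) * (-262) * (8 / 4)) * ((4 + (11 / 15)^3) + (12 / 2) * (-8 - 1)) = -4853556166606 / 705375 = -6880816.82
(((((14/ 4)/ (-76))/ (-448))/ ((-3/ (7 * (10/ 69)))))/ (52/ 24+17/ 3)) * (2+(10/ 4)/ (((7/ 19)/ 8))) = -985/ 3943488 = -0.00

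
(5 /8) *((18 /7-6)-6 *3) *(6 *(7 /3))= -187.50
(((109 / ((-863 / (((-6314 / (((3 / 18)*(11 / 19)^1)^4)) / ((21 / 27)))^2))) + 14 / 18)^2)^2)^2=2911818719783307964026297512005745813713045143010370915951495324803802266821254815754818594167972425812001921479154813775267242798061542088677801219656399560090130512992557325105910641528027274806615041 / 1284917750828473698907069892021171575937802742532125340034470139103824656677665921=2266151835715446199109690000000000000000000000000000000000000000000000000000000000000000000000000000000000000000000000000.00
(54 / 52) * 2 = 27 / 13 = 2.08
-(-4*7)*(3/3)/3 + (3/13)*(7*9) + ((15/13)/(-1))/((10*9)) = 1861/78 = 23.86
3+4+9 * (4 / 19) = 169 / 19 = 8.89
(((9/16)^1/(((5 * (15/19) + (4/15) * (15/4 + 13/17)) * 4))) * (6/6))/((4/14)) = 305235/3194624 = 0.10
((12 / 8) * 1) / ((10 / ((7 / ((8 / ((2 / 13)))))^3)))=1029 / 2812160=0.00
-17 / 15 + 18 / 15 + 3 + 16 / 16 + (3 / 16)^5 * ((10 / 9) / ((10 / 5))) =63965161 / 15728640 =4.07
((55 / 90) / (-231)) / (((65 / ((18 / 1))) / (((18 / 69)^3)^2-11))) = 1628348123 / 202068988485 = 0.01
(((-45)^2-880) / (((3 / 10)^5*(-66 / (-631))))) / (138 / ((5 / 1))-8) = 90311875000 / 392931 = 229841.56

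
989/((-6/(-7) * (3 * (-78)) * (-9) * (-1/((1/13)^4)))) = -6923/360896796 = -0.00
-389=-389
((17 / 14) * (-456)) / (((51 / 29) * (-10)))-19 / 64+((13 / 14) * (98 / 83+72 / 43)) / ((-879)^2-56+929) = 31.19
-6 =-6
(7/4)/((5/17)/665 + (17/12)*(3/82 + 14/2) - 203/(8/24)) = -3893442/1332738683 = -0.00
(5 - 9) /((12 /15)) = -5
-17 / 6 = -2.83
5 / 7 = 0.71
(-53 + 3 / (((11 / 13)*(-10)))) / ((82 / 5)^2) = -29345 / 147928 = -0.20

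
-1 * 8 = -8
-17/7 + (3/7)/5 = -82/35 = -2.34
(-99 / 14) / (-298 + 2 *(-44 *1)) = 99 / 5404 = 0.02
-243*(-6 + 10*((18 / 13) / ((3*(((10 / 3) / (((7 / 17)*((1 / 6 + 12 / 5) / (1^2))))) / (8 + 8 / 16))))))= -203391 / 130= -1564.55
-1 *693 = -693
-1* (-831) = 831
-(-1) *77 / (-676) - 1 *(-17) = 11415 / 676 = 16.89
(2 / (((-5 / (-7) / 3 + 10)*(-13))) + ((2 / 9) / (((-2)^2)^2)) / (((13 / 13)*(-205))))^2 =15510958849 / 68076360705600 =0.00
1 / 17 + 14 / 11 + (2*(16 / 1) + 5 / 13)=81964 / 2431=33.72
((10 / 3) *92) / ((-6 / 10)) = -4600 / 9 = -511.11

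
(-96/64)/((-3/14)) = 7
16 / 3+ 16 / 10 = 104 / 15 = 6.93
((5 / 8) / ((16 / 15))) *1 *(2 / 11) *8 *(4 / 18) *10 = 125 / 66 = 1.89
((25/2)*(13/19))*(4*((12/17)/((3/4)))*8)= 83200/323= 257.59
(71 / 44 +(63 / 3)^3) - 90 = 9172.61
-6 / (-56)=3 / 28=0.11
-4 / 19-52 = -992 / 19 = -52.21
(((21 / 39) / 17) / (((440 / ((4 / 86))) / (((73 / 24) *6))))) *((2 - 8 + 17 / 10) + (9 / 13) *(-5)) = -515599 / 1087143200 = -0.00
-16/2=-8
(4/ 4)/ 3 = 1/ 3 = 0.33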